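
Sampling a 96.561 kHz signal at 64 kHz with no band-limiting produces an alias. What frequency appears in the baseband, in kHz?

31.439 kHz

Nyquist = 64,000/2 = 32,000 Hz; 96,561 Hz exceeds it.
Alias = |96,561 − 2×64,000| = |96,561 − 128,000| = 31,439 Hz = 31.439 kHz.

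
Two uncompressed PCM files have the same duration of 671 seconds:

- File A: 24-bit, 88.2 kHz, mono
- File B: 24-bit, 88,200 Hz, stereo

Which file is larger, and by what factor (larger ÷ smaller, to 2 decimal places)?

File B, by a factor of 2.00

File A: 88,200 × 3 × 1 = 264,600 bytes/s.
File B: 88,200 × 3 × 2 = 529,200 bytes/s.
File B is larger; ratio = 355,093,200 / 177,546,600 = 2.00.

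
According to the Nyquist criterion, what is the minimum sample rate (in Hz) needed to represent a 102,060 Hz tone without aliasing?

204,120 Hz

Minimum sample rate = 2 × 102,060 Hz = 204,120 Hz.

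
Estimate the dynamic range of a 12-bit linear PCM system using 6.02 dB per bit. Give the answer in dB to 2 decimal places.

12 × 6.02 = 72.24 dB.

72.24 dB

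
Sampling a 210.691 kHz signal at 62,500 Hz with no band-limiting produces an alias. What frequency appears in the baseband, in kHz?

Nyquist = 62,500/2 = 31,250 Hz; 210,691 Hz exceeds it.
Alias = |210,691 − 3×62,500| = |210,691 − 187,500| = 23,191 Hz = 23.191 kHz.

23.191 kHz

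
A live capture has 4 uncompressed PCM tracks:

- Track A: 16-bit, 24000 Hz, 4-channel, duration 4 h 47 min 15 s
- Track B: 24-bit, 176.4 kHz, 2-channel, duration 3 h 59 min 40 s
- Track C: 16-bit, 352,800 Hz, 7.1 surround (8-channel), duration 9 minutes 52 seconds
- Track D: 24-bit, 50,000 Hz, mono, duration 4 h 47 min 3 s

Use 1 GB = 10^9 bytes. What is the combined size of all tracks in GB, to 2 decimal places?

Track A: 4 h 47 min 15 s = 17,235 s; 24,000 × 17,235 × 2 × 4 = 3,309,120,000 bytes.
Track B: 3 h 59 min 40 s = 14,380 s; 176,400 × 14,380 × 3 × 2 = 15,219,792,000 bytes.
Track C: 9 minutes 52 seconds = 592 s; 352,800 × 592 × 2 × 8 = 3,341,721,600 bytes.
Track D: 4 h 47 min 3 s = 17,223 s; 50,000 × 17,223 × 3 × 1 = 2,583,450,000 bytes.
Total = 24,454,083,600 bytes = 24.45 GB.

24.45 GB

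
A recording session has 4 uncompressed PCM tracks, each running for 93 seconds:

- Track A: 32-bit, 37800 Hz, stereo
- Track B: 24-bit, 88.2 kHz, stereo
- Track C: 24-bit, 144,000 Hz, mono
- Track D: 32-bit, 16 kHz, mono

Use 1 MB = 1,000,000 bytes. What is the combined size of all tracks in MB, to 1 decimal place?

123.5 MB

Track A: 37,800 × 93 × 4 × 2 = 28,123,200 bytes.
Track B: 88,200 × 93 × 3 × 2 = 49,215,600 bytes.
Track C: 144,000 × 93 × 3 × 1 = 40,176,000 bytes.
Track D: 16,000 × 93 × 4 × 1 = 5,952,000 bytes.
Total = 123,466,800 bytes = 123.5 MB.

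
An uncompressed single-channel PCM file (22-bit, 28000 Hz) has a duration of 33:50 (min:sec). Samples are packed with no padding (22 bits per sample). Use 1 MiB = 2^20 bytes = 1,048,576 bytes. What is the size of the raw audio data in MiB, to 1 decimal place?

149.1 MiB

Duration = 33:50 (min:sec) = 2,030 s.
Bits = 28,000 × 2,030 × 22 × 1 = 1,250,480,000 bits = 156,310,000 bytes.
156,310,000 / 1,048,576 = 149.1 MiB.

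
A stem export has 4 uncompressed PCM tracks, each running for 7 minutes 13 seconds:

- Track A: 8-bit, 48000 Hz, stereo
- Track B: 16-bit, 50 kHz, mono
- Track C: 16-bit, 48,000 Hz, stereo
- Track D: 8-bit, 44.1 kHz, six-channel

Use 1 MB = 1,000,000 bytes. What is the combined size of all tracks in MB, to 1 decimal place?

282.6 MB

7 minutes 13 seconds = 433 s.
Track A: 48,000 × 433 × 1 × 2 = 41,568,000 bytes.
Track B: 50,000 × 433 × 2 × 1 = 43,300,000 bytes.
Track C: 48,000 × 433 × 2 × 2 = 83,136,000 bytes.
Track D: 44,100 × 433 × 1 × 6 = 114,571,800 bytes.
Total = 282,575,800 bytes = 282.6 MB.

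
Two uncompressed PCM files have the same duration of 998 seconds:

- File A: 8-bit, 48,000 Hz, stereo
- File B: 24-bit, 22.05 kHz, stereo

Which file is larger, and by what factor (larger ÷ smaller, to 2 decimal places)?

File A: 48,000 × 1 × 2 = 96,000 bytes/s.
File B: 22,050 × 3 × 2 = 132,300 bytes/s.
File B is larger; ratio = 132,035,400 / 95,808,000 = 1.38.

File B, by a factor of 1.38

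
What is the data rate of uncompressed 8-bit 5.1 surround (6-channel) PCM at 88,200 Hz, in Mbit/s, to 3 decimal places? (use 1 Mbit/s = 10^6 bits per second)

Bit rate = 88,200 × 8 × 6 = 4,233,600 bits/s.
= 4.234 Mbit/s.

4.234 Mbit/s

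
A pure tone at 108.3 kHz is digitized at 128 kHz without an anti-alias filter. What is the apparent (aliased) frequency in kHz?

19.7 kHz

Nyquist = 128,000/2 = 64,000 Hz; 108,300 Hz exceeds it.
Alias = |108,300 − 1×128,000| = |108,300 − 128,000| = 19,700 Hz = 19.7 kHz.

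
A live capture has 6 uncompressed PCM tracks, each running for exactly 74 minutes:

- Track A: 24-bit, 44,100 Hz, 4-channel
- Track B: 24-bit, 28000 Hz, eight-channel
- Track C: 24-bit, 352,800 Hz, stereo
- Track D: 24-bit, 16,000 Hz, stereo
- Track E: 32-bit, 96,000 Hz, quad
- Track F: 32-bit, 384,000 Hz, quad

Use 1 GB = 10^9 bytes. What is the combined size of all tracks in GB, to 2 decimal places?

49.26 GB

exactly 74 minutes = 4,440 s.
Track A: 44,100 × 4,440 × 3 × 4 = 2,349,648,000 bytes.
Track B: 28,000 × 4,440 × 3 × 8 = 2,983,680,000 bytes.
Track C: 352,800 × 4,440 × 3 × 2 = 9,398,592,000 bytes.
Track D: 16,000 × 4,440 × 3 × 2 = 426,240,000 bytes.
Track E: 96,000 × 4,440 × 4 × 4 = 6,819,840,000 bytes.
Track F: 384,000 × 4,440 × 4 × 4 = 27,279,360,000 bytes.
Total = 49,257,360,000 bytes = 49.26 GB.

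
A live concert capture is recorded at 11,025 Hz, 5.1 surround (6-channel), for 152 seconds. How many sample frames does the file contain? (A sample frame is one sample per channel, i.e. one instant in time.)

1,675,800 sample frames

11,025 samples/s × 152 s = 1,675,800 frames.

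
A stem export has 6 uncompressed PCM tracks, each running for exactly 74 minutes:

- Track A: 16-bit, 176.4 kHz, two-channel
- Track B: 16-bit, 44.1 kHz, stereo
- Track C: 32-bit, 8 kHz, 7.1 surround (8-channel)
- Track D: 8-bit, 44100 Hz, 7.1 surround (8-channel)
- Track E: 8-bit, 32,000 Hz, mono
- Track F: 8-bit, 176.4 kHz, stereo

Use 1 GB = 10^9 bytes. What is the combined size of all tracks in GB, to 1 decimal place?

exactly 74 minutes = 4,440 s.
Track A: 176,400 × 4,440 × 2 × 2 = 3,132,864,000 bytes.
Track B: 44,100 × 4,440 × 2 × 2 = 783,216,000 bytes.
Track C: 8,000 × 4,440 × 4 × 8 = 1,136,640,000 bytes.
Track D: 44,100 × 4,440 × 1 × 8 = 1,566,432,000 bytes.
Track E: 32,000 × 4,440 × 1 × 1 = 142,080,000 bytes.
Track F: 176,400 × 4,440 × 1 × 2 = 1,566,432,000 bytes.
Total = 8,327,664,000 bytes = 8.3 GB.

8.3 GB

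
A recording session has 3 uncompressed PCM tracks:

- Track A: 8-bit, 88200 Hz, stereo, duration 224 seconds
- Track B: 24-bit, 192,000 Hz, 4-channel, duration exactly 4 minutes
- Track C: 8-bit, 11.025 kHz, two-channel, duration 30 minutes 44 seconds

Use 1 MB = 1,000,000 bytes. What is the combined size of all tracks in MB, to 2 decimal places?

Track A: 88,200 × 224 × 1 × 2 = 39,513,600 bytes.
Track B: exactly 4 minutes = 240 s; 192,000 × 240 × 3 × 4 = 552,960,000 bytes.
Track C: 30 minutes 44 seconds = 1,844 s; 11,025 × 1,844 × 1 × 2 = 40,660,200 bytes.
Total = 633,133,800 bytes = 633.13 MB.

633.13 MB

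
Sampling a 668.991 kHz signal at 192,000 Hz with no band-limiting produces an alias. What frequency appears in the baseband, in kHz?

92.991 kHz

Nyquist = 192,000/2 = 96,000 Hz; 668,991 Hz exceeds it.
Alias = |668,991 − 3×192,000| = |668,991 − 576,000| = 92,991 Hz = 92.991 kHz.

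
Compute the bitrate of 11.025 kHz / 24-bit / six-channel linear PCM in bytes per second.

198,450 bytes/s

Bit rate = 11,025 × 24 × 6 = 1,587,600 bits/s.
1,587,600 / 8 = 198,450 bytes/s.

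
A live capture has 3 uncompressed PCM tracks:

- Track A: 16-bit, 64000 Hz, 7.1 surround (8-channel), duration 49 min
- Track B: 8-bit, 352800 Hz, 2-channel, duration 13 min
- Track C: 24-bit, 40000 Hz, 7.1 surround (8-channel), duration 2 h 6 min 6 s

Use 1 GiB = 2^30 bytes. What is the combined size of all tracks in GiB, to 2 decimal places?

Track A: 49 min = 2,940 s; 64,000 × 2,940 × 2 × 8 = 3,010,560,000 bytes.
Track B: 13 min = 780 s; 352,800 × 780 × 1 × 2 = 550,368,000 bytes.
Track C: 2 h 6 min 6 s = 7,566 s; 40,000 × 7,566 × 3 × 8 = 7,263,360,000 bytes.
Total = 10,824,288,000 bytes = 10.08 GiB.

10.08 GiB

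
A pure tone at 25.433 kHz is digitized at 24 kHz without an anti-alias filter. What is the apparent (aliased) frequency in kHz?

Nyquist = 24,000/2 = 12,000 Hz; 25,433 Hz exceeds it.
Alias = |25,433 − 1×24,000| = |25,433 − 24,000| = 1,433 Hz = 1.433 kHz.

1.433 kHz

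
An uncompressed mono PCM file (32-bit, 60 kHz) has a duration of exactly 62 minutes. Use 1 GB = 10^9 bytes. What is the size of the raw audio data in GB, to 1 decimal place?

0.9 GB

Duration = exactly 62 minutes = 3,720 s.
Bytes = 60,000 samples/s × 3,720 s × 4 bytes/sample × 1 ch = 892,800,000 bytes.
892,800,000 / 1,000,000,000 = 0.9 GB.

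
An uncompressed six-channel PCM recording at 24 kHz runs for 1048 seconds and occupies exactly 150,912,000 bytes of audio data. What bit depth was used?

8 bits

Bytes per sample = 150,912,000 / (24,000 × 1,048 × 6) = 150,912,000 / 150,912,000 = 1.
Bit depth = 1 × 8 = 8 bits.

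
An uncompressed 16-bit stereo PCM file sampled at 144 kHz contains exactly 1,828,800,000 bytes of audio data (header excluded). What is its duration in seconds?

Byte rate = 144,000 × 2 × 2 = 576,000 bytes/s.
Duration = 1,828,800,000 / 576,000 = 3,175 s.

3,175 seconds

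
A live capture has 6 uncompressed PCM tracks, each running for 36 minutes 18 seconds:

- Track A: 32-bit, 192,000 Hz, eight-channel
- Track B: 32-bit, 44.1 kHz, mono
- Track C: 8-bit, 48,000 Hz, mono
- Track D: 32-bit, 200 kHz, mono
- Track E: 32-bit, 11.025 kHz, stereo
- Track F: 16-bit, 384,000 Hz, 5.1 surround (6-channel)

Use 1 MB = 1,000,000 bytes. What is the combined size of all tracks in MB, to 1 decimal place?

25841.1 MB

36 minutes 18 seconds = 2,178 s.
Track A: 192,000 × 2,178 × 4 × 8 = 13,381,632,000 bytes.
Track B: 44,100 × 2,178 × 4 × 1 = 384,199,200 bytes.
Track C: 48,000 × 2,178 × 1 × 1 = 104,544,000 bytes.
Track D: 200,000 × 2,178 × 4 × 1 = 1,742,400,000 bytes.
Track E: 11,025 × 2,178 × 4 × 2 = 192,099,600 bytes.
Track F: 384,000 × 2,178 × 2 × 6 = 10,036,224,000 bytes.
Total = 25,841,098,800 bytes = 25841.1 MB.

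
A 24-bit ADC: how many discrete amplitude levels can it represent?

2^24 = 16,777,216.

16,777,216 levels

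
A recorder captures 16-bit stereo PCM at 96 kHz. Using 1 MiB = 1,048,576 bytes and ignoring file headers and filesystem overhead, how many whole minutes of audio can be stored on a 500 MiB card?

Uncompressed byte rate = 96,000 × 2 × 2 = 384,000 bytes/s.
Capacity = 500 × 1,048,576 = 524,288,000 bytes.
524,288,000 / 384,000 ≈ 1365.33 s → 22 minutes.

22 minutes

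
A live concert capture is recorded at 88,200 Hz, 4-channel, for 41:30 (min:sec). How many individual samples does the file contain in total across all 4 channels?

41:30 (min:sec) = 2,490 s.
88,200 × 2,490 s × 4 ch = 878,472,000 samples.

878,472,000 samples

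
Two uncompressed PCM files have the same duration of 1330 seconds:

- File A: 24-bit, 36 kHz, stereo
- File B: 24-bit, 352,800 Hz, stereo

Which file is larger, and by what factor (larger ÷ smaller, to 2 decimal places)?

File B, by a factor of 9.80

File A: 36,000 × 3 × 2 = 216,000 bytes/s.
File B: 352,800 × 3 × 2 = 2,116,800 bytes/s.
File B is larger; ratio = 2,815,344,000 / 287,280,000 = 9.80.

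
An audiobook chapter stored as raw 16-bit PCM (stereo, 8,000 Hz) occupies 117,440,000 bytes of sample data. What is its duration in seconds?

3,670 seconds

Byte rate = 8,000 × 2 × 2 = 32,000 bytes/s.
Duration = 117,440,000 / 32,000 = 3,670 s.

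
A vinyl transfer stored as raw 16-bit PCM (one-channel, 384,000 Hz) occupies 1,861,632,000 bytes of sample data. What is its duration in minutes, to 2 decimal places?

Byte rate = 384,000 × 2 × 1 = 768,000 bytes/s.
Duration = 1,861,632,000 / 768,000 = 2,424 s.
2,424 s / 60 = 40.40 minutes.

40.40 minutes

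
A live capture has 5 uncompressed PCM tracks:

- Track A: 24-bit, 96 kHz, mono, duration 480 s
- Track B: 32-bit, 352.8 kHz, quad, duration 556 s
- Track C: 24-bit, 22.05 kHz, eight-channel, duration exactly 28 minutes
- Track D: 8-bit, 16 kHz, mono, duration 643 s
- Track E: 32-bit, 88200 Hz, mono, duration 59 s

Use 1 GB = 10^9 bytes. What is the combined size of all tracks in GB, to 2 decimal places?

Track A: 96,000 × 480 × 3 × 1 = 138,240,000 bytes.
Track B: 352,800 × 556 × 4 × 4 = 3,138,508,800 bytes.
Track C: exactly 28 minutes = 1,680 s; 22,050 × 1,680 × 3 × 8 = 889,056,000 bytes.
Track D: 16,000 × 643 × 1 × 1 = 10,288,000 bytes.
Track E: 88,200 × 59 × 4 × 1 = 20,815,200 bytes.
Total = 4,196,908,000 bytes = 4.20 GB.

4.20 GB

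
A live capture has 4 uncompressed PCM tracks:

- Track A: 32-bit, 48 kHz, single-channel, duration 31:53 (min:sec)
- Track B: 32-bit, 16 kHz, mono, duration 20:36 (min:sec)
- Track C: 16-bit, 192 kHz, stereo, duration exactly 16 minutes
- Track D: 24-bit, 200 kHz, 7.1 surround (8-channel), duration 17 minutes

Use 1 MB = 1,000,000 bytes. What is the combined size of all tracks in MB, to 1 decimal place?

6079.7 MB

Track A: 31:53 (min:sec) = 1,913 s; 48,000 × 1,913 × 4 × 1 = 367,296,000 bytes.
Track B: 20:36 (min:sec) = 1,236 s; 16,000 × 1,236 × 4 × 1 = 79,104,000 bytes.
Track C: exactly 16 minutes = 960 s; 192,000 × 960 × 2 × 2 = 737,280,000 bytes.
Track D: 17 minutes = 1,020 s; 200,000 × 1,020 × 3 × 8 = 4,896,000,000 bytes.
Total = 6,079,680,000 bytes = 6079.7 MB.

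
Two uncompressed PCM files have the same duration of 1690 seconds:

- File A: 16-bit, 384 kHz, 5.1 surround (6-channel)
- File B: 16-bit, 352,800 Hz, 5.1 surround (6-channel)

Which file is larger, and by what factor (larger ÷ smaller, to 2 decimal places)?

File A: 384,000 × 2 × 6 = 4,608,000 bytes/s.
File B: 352,800 × 2 × 6 = 4,233,600 bytes/s.
File A is larger; ratio = 7,787,520,000 / 7,154,784,000 = 1.09.

File A, by a factor of 1.09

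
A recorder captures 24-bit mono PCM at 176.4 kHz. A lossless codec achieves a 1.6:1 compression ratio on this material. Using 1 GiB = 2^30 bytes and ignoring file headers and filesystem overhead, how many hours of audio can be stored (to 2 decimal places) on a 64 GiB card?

57.71 hours

Uncompressed byte rate = 176,400 × 3 × 1 = 529,200 bytes/s.
After 1.6:1 compression, effective rate ≈ 330750 bytes/s.
Capacity = 64 × 1,073,741,824 = 68,719,476,736 bytes.
68,719,476,736 / effective rate ≈ 207768.64 s → 57.71 hours.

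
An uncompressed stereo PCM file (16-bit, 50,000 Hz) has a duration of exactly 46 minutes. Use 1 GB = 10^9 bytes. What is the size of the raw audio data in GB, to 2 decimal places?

Duration = exactly 46 minutes = 2,760 s.
Bytes = 50,000 samples/s × 2,760 s × 2 bytes/sample × 2 ch = 552,000,000 bytes.
552,000,000 / 1,000,000,000 = 0.55 GB.

0.55 GB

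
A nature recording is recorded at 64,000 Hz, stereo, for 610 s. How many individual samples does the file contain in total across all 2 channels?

78,080,000 samples

64,000 × 610 s × 2 ch = 78,080,000 samples.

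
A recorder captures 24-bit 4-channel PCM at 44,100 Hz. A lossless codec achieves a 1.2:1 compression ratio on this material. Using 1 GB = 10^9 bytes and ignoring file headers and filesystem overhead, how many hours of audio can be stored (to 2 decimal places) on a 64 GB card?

40.31 hours

Uncompressed byte rate = 44,100 × 3 × 4 = 529,200 bytes/s.
After 1.2:1 compression, effective rate ≈ 441000 bytes/s.
Capacity = 64 × 1,000,000,000 = 64,000,000,000 bytes.
64,000,000,000 / effective rate ≈ 145124.72 s → 40.31 hours.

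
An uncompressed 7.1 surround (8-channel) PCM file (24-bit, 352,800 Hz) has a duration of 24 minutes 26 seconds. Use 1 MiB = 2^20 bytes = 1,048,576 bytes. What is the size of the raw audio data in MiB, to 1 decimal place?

Duration = 24 minutes 26 seconds = 1,466 s.
Bytes = 352,800 samples/s × 1,466 s × 3 bytes/sample × 8 ch = 12,412,915,200 bytes.
12,412,915,200 / 1,048,576 = 11837.9 MiB.

11837.9 MiB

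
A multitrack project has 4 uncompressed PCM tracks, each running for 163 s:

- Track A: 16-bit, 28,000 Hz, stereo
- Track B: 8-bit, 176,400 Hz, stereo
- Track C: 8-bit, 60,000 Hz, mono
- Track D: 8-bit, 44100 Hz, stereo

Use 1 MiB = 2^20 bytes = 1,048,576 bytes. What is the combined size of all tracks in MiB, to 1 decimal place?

Track A: 28,000 × 163 × 2 × 2 = 18,256,000 bytes.
Track B: 176,400 × 163 × 1 × 2 = 57,506,400 bytes.
Track C: 60,000 × 163 × 1 × 1 = 9,780,000 bytes.
Track D: 44,100 × 163 × 1 × 2 = 14,376,600 bytes.
Total = 99,919,000 bytes = 95.3 MiB.

95.3 MiB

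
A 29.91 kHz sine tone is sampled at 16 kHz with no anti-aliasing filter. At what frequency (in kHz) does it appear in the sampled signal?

Nyquist = 16,000/2 = 8,000 Hz; 29,910 Hz exceeds it.
Alias = |29,910 − 2×16,000| = |29,910 − 32,000| = 2,090 Hz = 2.09 kHz.

2.09 kHz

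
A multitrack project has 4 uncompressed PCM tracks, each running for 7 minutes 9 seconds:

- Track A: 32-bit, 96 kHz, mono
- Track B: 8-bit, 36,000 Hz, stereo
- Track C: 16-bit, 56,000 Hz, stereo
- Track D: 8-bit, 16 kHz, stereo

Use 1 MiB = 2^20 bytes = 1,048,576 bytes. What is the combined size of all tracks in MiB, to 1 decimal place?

291.3 MiB

7 minutes 9 seconds = 429 s.
Track A: 96,000 × 429 × 4 × 1 = 164,736,000 bytes.
Track B: 36,000 × 429 × 1 × 2 = 30,888,000 bytes.
Track C: 56,000 × 429 × 2 × 2 = 96,096,000 bytes.
Track D: 16,000 × 429 × 1 × 2 = 13,728,000 bytes.
Total = 305,448,000 bytes = 291.3 MiB.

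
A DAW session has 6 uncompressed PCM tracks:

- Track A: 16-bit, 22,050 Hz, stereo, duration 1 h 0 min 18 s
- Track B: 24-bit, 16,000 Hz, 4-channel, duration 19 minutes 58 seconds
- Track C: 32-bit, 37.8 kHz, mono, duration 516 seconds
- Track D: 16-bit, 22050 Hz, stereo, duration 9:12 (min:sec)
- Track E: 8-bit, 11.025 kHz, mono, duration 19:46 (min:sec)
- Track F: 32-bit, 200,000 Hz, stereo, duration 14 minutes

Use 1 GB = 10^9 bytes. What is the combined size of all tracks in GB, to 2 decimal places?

Track A: 1 h 0 min 18 s = 3,618 s; 22,050 × 3,618 × 2 × 2 = 319,107,600 bytes.
Track B: 19 minutes 58 seconds = 1,198 s; 16,000 × 1,198 × 3 × 4 = 230,016,000 bytes.
Track C: 37,800 × 516 × 4 × 1 = 78,019,200 bytes.
Track D: 9:12 (min:sec) = 552 s; 22,050 × 552 × 2 × 2 = 48,686,400 bytes.
Track E: 19:46 (min:sec) = 1,186 s; 11,025 × 1,186 × 1 × 1 = 13,075,650 bytes.
Track F: 14 minutes = 840 s; 200,000 × 840 × 4 × 2 = 1,344,000,000 bytes.
Total = 2,032,904,850 bytes = 2.03 GB.

2.03 GB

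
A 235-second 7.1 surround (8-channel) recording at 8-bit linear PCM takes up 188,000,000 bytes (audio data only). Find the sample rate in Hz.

100,000 Hz

Bytes = sample_rate × seconds × bytes_per_sample × channels.
sample_rate = 188,000,000 / (235 × 1 × 8) = 188,000,000 / 1,880 = 100,000 Hz.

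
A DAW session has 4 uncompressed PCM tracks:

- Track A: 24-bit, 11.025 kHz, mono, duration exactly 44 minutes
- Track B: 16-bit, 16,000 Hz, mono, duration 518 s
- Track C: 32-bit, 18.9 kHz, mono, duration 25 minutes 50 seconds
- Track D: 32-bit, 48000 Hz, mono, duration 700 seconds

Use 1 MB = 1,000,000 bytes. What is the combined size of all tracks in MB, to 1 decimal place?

355.5 MB

Track A: exactly 44 minutes = 2,640 s; 11,025 × 2,640 × 3 × 1 = 87,318,000 bytes.
Track B: 16,000 × 518 × 2 × 1 = 16,576,000 bytes.
Track C: 25 minutes 50 seconds = 1,550 s; 18,900 × 1,550 × 4 × 1 = 117,180,000 bytes.
Track D: 48,000 × 700 × 4 × 1 = 134,400,000 bytes.
Total = 355,474,000 bytes = 355.5 MB.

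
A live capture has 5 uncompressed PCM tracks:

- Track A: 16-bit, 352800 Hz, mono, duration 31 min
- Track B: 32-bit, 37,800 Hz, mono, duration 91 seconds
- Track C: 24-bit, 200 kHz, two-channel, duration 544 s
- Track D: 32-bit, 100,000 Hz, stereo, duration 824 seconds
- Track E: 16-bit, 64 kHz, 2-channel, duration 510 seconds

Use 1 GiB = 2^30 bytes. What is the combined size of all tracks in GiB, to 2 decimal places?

2.58 GiB

Track A: 31 min = 1,860 s; 352,800 × 1,860 × 2 × 1 = 1,312,416,000 bytes.
Track B: 37,800 × 91 × 4 × 1 = 13,759,200 bytes.
Track C: 200,000 × 544 × 3 × 2 = 652,800,000 bytes.
Track D: 100,000 × 824 × 4 × 2 = 659,200,000 bytes.
Track E: 64,000 × 510 × 2 × 2 = 130,560,000 bytes.
Total = 2,768,735,200 bytes = 2.58 GiB.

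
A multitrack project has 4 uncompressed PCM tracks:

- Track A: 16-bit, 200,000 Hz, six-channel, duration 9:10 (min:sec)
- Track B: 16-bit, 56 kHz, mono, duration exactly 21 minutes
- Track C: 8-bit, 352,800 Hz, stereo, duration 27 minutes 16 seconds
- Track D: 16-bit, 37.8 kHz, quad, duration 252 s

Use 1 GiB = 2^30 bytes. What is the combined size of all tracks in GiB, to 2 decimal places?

Track A: 9:10 (min:sec) = 550 s; 200,000 × 550 × 2 × 6 = 1,320,000,000 bytes.
Track B: exactly 21 minutes = 1,260 s; 56,000 × 1,260 × 2 × 1 = 141,120,000 bytes.
Track C: 27 minutes 16 seconds = 1,636 s; 352,800 × 1,636 × 1 × 2 = 1,154,361,600 bytes.
Track D: 37,800 × 252 × 2 × 4 = 76,204,800 bytes.
Total = 2,691,686,400 bytes = 2.51 GiB.

2.51 GiB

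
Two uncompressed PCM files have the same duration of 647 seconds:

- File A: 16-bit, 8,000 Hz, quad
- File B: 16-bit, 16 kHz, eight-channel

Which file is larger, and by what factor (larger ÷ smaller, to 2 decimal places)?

File A: 8,000 × 2 × 4 = 64,000 bytes/s.
File B: 16,000 × 2 × 8 = 256,000 bytes/s.
File B is larger; ratio = 165,632,000 / 41,408,000 = 4.00.

File B, by a factor of 4.00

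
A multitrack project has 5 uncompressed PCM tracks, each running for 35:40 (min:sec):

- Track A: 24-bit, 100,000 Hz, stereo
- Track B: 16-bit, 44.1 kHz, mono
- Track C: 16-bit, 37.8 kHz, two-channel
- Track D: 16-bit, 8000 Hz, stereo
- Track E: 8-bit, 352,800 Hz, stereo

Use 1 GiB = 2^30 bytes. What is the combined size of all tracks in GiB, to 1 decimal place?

35:40 (min:sec) = 2,140 s.
Track A: 100,000 × 2,140 × 3 × 2 = 1,284,000,000 bytes.
Track B: 44,100 × 2,140 × 2 × 1 = 188,748,000 bytes.
Track C: 37,800 × 2,140 × 2 × 2 = 323,568,000 bytes.
Track D: 8,000 × 2,140 × 2 × 2 = 68,480,000 bytes.
Track E: 352,800 × 2,140 × 1 × 2 = 1,509,984,000 bytes.
Total = 3,374,780,000 bytes = 3.1 GiB.

3.1 GiB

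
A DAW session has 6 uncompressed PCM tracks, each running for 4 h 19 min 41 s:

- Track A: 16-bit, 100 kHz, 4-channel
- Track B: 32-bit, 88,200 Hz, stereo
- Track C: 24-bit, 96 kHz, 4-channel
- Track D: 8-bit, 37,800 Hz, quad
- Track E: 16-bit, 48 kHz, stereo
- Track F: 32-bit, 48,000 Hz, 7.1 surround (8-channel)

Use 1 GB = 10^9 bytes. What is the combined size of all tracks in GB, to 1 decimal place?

4 h 19 min 41 s = 15,581 s.
Track A: 100,000 × 15,581 × 2 × 4 = 12,464,800,000 bytes.
Track B: 88,200 × 15,581 × 4 × 2 = 10,993,953,600 bytes.
Track C: 96,000 × 15,581 × 3 × 4 = 17,949,312,000 bytes.
Track D: 37,800 × 15,581 × 1 × 4 = 2,355,847,200 bytes.
Track E: 48,000 × 15,581 × 2 × 2 = 2,991,552,000 bytes.
Track F: 48,000 × 15,581 × 4 × 8 = 23,932,416,000 bytes.
Total = 70,687,880,800 bytes = 70.7 GB.

70.7 GB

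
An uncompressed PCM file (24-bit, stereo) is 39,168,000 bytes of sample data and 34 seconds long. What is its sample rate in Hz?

Bytes = sample_rate × seconds × bytes_per_sample × channels.
sample_rate = 39,168,000 / (34 × 3 × 2) = 39,168,000 / 204 = 192,000 Hz.

192,000 Hz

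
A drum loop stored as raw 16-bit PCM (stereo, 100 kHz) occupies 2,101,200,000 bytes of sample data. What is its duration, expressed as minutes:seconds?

Byte rate = 100,000 × 2 × 2 = 400,000 bytes/s.
Duration = 2,101,200,000 / 400,000 = 5,253 s.
5,253 s = 87:33.

87:33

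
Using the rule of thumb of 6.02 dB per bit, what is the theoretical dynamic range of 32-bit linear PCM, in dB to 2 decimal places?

32 × 6.02 = 192.64 dB.

192.64 dB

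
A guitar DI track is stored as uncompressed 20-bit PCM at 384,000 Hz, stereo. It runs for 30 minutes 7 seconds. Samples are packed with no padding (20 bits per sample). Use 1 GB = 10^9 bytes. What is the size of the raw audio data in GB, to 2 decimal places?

Duration = 30 minutes 7 seconds = 1,807 s.
Bits = 384,000 × 1,807 × 20 × 2 = 27,755,520,000 bits = 3,469,440,000 bytes.
3,469,440,000 / 1,000,000,000 = 3.47 GB.

3.47 GB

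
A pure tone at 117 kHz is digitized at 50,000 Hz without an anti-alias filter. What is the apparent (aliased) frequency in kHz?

Nyquist = 50,000/2 = 25,000 Hz; 117,000 Hz exceeds it.
Alias = |117,000 − 2×50,000| = |117,000 − 100,000| = 17,000 Hz = 17 kHz.

17 kHz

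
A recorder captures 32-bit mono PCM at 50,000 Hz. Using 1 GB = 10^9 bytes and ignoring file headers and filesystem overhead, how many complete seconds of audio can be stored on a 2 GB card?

10,000 seconds

Uncompressed byte rate = 50,000 × 4 × 1 = 200,000 bytes/s.
Capacity = 2 × 1,000,000,000 = 2,000,000,000 bytes.
2,000,000,000 / 200,000 ≈ 10000 s → 10,000 seconds.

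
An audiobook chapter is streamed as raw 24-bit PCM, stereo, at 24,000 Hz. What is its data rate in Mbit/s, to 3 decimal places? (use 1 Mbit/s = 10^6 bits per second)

1.152 Mbit/s

Bit rate = 24,000 × 24 × 2 = 1,152,000 bits/s.
= 1.152 Mbit/s.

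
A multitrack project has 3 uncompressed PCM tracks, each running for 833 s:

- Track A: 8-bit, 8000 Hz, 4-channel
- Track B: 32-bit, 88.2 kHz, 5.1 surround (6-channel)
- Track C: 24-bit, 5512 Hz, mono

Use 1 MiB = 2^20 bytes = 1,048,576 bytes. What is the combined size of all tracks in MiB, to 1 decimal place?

Track A: 8,000 × 833 × 1 × 4 = 26,656,000 bytes.
Track B: 88,200 × 833 × 4 × 6 = 1,763,294,400 bytes.
Track C: 5,512 × 833 × 3 × 1 = 13,774,488 bytes.
Total = 1,803,724,888 bytes = 1720.2 MiB.

1720.2 MiB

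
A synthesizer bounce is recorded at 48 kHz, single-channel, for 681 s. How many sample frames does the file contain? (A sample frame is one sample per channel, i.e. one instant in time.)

32,688,000 sample frames

48,000 samples/s × 681 s = 32,688,000 frames.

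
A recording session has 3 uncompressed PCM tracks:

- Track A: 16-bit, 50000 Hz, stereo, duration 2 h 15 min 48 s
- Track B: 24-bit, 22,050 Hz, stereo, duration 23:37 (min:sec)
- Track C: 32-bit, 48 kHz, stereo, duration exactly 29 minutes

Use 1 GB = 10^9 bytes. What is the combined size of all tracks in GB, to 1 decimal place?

Track A: 2 h 15 min 48 s = 8,148 s; 50,000 × 8,148 × 2 × 2 = 1,629,600,000 bytes.
Track B: 23:37 (min:sec) = 1,417 s; 22,050 × 1,417 × 3 × 2 = 187,469,100 bytes.
Track C: exactly 29 minutes = 1,740 s; 48,000 × 1,740 × 4 × 2 = 668,160,000 bytes.
Total = 2,485,229,100 bytes = 2.5 GB.

2.5 GB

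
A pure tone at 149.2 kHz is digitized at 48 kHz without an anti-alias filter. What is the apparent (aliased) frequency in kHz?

Nyquist = 48,000/2 = 24,000 Hz; 149,200 Hz exceeds it.
Alias = |149,200 − 3×48,000| = |149,200 − 144,000| = 5,200 Hz = 5.2 kHz.

5.2 kHz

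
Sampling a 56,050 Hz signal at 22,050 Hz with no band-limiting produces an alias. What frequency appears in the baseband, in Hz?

Nyquist = 22,050/2 = 11,025 Hz; 56,050 Hz exceeds it.
Alias = |56,050 − 3×22,050| = |56,050 − 66,150| = 10,100 Hz.

10,100 Hz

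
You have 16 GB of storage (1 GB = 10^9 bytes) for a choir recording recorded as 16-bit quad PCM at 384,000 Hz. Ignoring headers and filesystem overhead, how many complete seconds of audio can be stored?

5,208 seconds

Uncompressed byte rate = 384,000 × 2 × 4 = 3,072,000 bytes/s.
Capacity = 16 × 1,000,000,000 = 16,000,000,000 bytes.
16,000,000,000 / 3,072,000 ≈ 5208.33 s → 5,208 seconds.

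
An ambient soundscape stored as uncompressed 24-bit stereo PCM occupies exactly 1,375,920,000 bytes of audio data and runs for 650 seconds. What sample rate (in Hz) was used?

352,800 Hz

Bytes = sample_rate × seconds × bytes_per_sample × channels.
sample_rate = 1,375,920,000 / (650 × 3 × 2) = 1,375,920,000 / 3,900 = 352,800 Hz.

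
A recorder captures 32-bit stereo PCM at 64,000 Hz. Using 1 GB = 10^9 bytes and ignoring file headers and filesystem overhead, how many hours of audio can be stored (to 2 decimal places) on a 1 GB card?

0.54 hours

Uncompressed byte rate = 64,000 × 4 × 2 = 512,000 bytes/s.
Capacity = 1 × 1,000,000,000 = 1,000,000,000 bytes.
1,000,000,000 / 512,000 ≈ 1953.12 s → 0.54 hours.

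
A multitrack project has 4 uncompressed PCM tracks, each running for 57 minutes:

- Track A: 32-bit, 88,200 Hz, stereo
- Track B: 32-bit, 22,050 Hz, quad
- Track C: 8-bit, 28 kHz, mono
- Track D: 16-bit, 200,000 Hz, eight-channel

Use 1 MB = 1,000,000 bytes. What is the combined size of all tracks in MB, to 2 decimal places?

57 minutes = 3,420 s.
Track A: 88,200 × 3,420 × 4 × 2 = 2,413,152,000 bytes.
Track B: 22,050 × 3,420 × 4 × 4 = 1,206,576,000 bytes.
Track C: 28,000 × 3,420 × 1 × 1 = 95,760,000 bytes.
Track D: 200,000 × 3,420 × 2 × 8 = 10,944,000,000 bytes.
Total = 14,659,488,000 bytes = 14659.49 MB.

14659.49 MB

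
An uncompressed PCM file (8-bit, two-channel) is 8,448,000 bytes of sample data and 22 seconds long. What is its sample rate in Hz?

Bytes = sample_rate × seconds × bytes_per_sample × channels.
sample_rate = 8,448,000 / (22 × 1 × 2) = 8,448,000 / 44 = 192,000 Hz.

192,000 Hz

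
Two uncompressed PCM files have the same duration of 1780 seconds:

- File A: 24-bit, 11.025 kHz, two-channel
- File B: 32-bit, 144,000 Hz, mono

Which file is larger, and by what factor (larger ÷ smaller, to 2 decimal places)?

File B, by a factor of 8.71

File A: 11,025 × 3 × 2 = 66,150 bytes/s.
File B: 144,000 × 4 × 1 = 576,000 bytes/s.
File B is larger; ratio = 1,025,280,000 / 117,747,000 = 8.71.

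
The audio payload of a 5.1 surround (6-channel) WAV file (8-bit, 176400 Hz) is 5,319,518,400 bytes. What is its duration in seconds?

5,026 seconds

Byte rate = 176,400 × 1 × 6 = 1,058,400 bytes/s.
Duration = 5,319,518,400 / 1,058,400 = 5,026 s.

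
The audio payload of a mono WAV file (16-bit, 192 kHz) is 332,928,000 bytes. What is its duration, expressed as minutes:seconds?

14:27

Byte rate = 192,000 × 2 × 1 = 384,000 bytes/s.
Duration = 332,928,000 / 384,000 = 867 s.
867 s = 14:27.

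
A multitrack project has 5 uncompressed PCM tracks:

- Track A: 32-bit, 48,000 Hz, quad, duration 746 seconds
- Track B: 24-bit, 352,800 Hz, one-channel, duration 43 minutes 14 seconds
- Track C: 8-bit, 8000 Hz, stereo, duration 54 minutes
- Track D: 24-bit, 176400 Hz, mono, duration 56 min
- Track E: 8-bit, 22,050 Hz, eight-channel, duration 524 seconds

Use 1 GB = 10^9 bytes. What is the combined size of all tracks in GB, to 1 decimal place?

5.2 GB

Track A: 48,000 × 746 × 4 × 4 = 572,928,000 bytes.
Track B: 43 minutes 14 seconds = 2,594 s; 352,800 × 2,594 × 3 × 1 = 2,745,489,600 bytes.
Track C: 54 minutes = 3,240 s; 8,000 × 3,240 × 1 × 2 = 51,840,000 bytes.
Track D: 56 min = 3,360 s; 176,400 × 3,360 × 3 × 1 = 1,778,112,000 bytes.
Track E: 22,050 × 524 × 1 × 8 = 92,433,600 bytes.
Total = 5,240,803,200 bytes = 5.2 GB.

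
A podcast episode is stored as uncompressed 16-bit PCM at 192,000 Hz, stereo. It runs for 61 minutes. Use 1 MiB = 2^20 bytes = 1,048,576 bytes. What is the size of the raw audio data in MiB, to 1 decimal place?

Duration = 61 minutes = 3,660 s.
Bytes = 192,000 samples/s × 3,660 s × 2 bytes/sample × 2 ch = 2,810,880,000 bytes.
2,810,880,000 / 1,048,576 = 2680.7 MiB.

2680.7 MiB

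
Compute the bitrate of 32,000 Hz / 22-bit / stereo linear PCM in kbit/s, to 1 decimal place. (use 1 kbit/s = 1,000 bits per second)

Bit rate = 32,000 × 22 × 2 = 1,408,000 bits/s.
= 1408.0 kbit/s.

1408.0 kbit/s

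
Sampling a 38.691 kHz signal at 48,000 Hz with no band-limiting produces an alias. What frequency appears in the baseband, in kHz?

9.309 kHz

Nyquist = 48,000/2 = 24,000 Hz; 38,691 Hz exceeds it.
Alias = |38,691 − 1×48,000| = |38,691 − 48,000| = 9,309 Hz = 9.309 kHz.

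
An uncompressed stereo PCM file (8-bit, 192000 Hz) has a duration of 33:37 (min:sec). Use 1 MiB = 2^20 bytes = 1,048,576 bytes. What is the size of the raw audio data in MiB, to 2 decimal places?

Duration = 33:37 (min:sec) = 2,017 s.
Bytes = 192,000 samples/s × 2,017 s × 1 bytes/sample × 2 ch = 774,528,000 bytes.
774,528,000 / 1,048,576 = 738.65 MiB.

738.65 MiB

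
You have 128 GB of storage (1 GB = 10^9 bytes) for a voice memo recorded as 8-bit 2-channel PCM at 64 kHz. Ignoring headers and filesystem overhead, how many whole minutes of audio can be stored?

16,666 minutes

Uncompressed byte rate = 64,000 × 1 × 2 = 128,000 bytes/s.
Capacity = 128 × 1,000,000,000 = 128,000,000,000 bytes.
128,000,000,000 / 128,000 ≈ 1000000 s → 16,666 minutes.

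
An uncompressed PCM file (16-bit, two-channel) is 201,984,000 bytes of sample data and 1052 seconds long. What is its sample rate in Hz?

Bytes = sample_rate × seconds × bytes_per_sample × channels.
sample_rate = 201,984,000 / (1,052 × 2 × 2) = 201,984,000 / 4,208 = 48,000 Hz.

48,000 Hz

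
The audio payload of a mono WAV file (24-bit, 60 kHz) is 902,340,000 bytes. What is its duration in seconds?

5,013 seconds

Byte rate = 60,000 × 3 × 1 = 180,000 bytes/s.
Duration = 902,340,000 / 180,000 = 5,013 s.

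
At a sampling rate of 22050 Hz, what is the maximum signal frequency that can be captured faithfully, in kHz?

11.025 kHz

Nyquist frequency = sample rate / 2 = 22,050 / 2 = 11.025 kHz.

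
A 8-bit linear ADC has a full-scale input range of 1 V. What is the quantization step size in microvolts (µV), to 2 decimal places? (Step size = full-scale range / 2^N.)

1 V / 2^8 = 1 / 256 V = 3906.25 µV.

3906.25 µV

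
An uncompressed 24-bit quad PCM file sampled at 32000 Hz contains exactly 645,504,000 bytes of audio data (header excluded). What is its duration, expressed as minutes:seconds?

28:01

Byte rate = 32,000 × 3 × 4 = 384,000 bytes/s.
Duration = 645,504,000 / 384,000 = 1,681 s.
1,681 s = 28:01.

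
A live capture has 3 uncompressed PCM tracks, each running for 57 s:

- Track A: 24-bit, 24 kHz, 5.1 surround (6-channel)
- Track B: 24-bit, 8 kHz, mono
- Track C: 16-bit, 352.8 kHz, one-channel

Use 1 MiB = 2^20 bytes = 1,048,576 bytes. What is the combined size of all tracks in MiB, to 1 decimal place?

Track A: 24,000 × 57 × 3 × 6 = 24,624,000 bytes.
Track B: 8,000 × 57 × 3 × 1 = 1,368,000 bytes.
Track C: 352,800 × 57 × 2 × 1 = 40,219,200 bytes.
Total = 66,211,200 bytes = 63.1 MiB.

63.1 MiB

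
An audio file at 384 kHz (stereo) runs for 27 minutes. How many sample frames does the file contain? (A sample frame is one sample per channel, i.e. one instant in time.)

27 minutes = 1,620 s.
384,000 samples/s × 1,620 s = 622,080,000 frames.

622,080,000 sample frames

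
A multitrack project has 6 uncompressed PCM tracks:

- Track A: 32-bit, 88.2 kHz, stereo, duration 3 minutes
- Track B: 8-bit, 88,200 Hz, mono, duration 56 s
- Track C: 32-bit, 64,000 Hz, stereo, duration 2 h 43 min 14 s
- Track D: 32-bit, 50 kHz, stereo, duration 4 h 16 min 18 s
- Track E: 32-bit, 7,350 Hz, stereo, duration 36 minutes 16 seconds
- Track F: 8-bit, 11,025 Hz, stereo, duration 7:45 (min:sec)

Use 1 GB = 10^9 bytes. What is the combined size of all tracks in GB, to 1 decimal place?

11.4 GB

Track A: 3 minutes = 180 s; 88,200 × 180 × 4 × 2 = 127,008,000 bytes.
Track B: 88,200 × 56 × 1 × 1 = 4,939,200 bytes.
Track C: 2 h 43 min 14 s = 9,794 s; 64,000 × 9,794 × 4 × 2 = 5,014,528,000 bytes.
Track D: 4 h 16 min 18 s = 15,378 s; 50,000 × 15,378 × 4 × 2 = 6,151,200,000 bytes.
Track E: 36 minutes 16 seconds = 2,176 s; 7,350 × 2,176 × 4 × 2 = 127,948,800 bytes.
Track F: 7:45 (min:sec) = 465 s; 11,025 × 465 × 1 × 2 = 10,253,250 bytes.
Total = 11,435,877,250 bytes = 11.4 GB.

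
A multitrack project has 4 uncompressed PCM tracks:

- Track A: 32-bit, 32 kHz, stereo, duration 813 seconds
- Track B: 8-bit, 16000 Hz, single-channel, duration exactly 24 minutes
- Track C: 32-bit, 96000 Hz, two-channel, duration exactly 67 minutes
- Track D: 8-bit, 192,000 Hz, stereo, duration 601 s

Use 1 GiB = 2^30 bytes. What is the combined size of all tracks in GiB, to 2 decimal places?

3.31 GiB

Track A: 32,000 × 813 × 4 × 2 = 208,128,000 bytes.
Track B: exactly 24 minutes = 1,440 s; 16,000 × 1,440 × 1 × 1 = 23,040,000 bytes.
Track C: exactly 67 minutes = 4,020 s; 96,000 × 4,020 × 4 × 2 = 3,087,360,000 bytes.
Track D: 192,000 × 601 × 1 × 2 = 230,784,000 bytes.
Total = 3,549,312,000 bytes = 3.31 GiB.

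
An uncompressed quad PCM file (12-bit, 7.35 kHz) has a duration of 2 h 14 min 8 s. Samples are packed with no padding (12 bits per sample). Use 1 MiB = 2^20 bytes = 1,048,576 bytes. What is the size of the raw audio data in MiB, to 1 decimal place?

Duration = 2 h 14 min 8 s = 8,048 s.
Bits = 7,350 × 8,048 × 12 × 4 = 2,839,334,400 bits = 354,916,800 bytes.
354,916,800 / 1,048,576 = 338.5 MiB.

338.5 MiB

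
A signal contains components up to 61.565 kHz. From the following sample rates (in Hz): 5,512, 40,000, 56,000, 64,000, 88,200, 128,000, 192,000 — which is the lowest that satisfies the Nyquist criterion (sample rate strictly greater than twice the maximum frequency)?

Need sample rate > 2 × 61,565 = 123,130 Hz.
Lowest listed rate above 123,130 Hz is 128,000 Hz.

128,000 Hz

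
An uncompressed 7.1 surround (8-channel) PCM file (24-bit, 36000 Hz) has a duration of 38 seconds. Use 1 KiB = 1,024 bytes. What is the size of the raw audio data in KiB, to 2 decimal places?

Bytes = 36,000 samples/s × 38 s × 3 bytes/sample × 8 ch = 32,832,000 bytes.
32,832,000 / 1,024 = 32062.50 KiB.

32062.50 KiB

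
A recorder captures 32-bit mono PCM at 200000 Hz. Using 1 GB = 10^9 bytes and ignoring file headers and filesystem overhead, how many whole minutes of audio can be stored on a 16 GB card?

333 minutes

Uncompressed byte rate = 200,000 × 4 × 1 = 800,000 bytes/s.
Capacity = 16 × 1,000,000,000 = 16,000,000,000 bytes.
16,000,000,000 / 800,000 ≈ 20000 s → 333 minutes.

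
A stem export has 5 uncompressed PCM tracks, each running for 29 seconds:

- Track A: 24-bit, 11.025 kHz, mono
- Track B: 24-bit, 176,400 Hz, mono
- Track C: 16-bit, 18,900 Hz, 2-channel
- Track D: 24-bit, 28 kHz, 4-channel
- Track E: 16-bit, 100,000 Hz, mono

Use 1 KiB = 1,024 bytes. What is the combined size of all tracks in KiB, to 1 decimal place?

Track A: 11,025 × 29 × 3 × 1 = 959,175 bytes.
Track B: 176,400 × 29 × 3 × 1 = 15,346,800 bytes.
Track C: 18,900 × 29 × 2 × 2 = 2,192,400 bytes.
Track D: 28,000 × 29 × 3 × 4 = 9,744,000 bytes.
Track E: 100,000 × 29 × 2 × 1 = 5,800,000 bytes.
Total = 34,042,375 bytes = 33244.5 KiB.

33244.5 KiB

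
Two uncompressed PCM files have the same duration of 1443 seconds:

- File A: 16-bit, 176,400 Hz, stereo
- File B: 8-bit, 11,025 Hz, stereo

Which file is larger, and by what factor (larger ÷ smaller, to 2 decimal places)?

File A: 176,400 × 2 × 2 = 705,600 bytes/s.
File B: 11,025 × 1 × 2 = 22,050 bytes/s.
File A is larger; ratio = 1,018,180,800 / 31,818,150 = 32.00.

File A, by a factor of 32.00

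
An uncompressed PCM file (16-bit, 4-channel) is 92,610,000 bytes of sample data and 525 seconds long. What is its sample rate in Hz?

22,050 Hz

Bytes = sample_rate × seconds × bytes_per_sample × channels.
sample_rate = 92,610,000 / (525 × 2 × 4) = 92,610,000 / 4,200 = 22,050 Hz.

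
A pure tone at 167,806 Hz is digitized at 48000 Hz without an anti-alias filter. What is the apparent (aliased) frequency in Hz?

23,806 Hz

Nyquist = 48,000/2 = 24,000 Hz; 167,806 Hz exceeds it.
Alias = |167,806 − 3×48,000| = |167,806 − 144,000| = 23,806 Hz.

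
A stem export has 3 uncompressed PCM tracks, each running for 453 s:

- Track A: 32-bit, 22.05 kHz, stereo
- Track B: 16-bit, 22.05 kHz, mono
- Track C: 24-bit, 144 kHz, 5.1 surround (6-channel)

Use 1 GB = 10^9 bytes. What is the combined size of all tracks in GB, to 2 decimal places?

Track A: 22,050 × 453 × 4 × 2 = 79,909,200 bytes.
Track B: 22,050 × 453 × 2 × 1 = 19,977,300 bytes.
Track C: 144,000 × 453 × 3 × 6 = 1,174,176,000 bytes.
Total = 1,274,062,500 bytes = 1.27 GB.

1.27 GB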